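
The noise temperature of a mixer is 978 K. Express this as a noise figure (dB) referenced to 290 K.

6.41 dB

F = 1 + T_e/T₀ = 1 + 978/290 = 4.37241
NF = 10 log₁₀(4.37241) = 6.41 dB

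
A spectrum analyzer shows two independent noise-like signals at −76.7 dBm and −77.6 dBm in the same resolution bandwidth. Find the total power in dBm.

−74.1 dBm

Convert to linear, add, convert back:
P₁ = 2.14×10⁻¹¹ W, P₂ = 1.74×10⁻¹¹ W
P_tot = 3.88×10⁻¹¹ W → 10 log₁₀(P_tot / 10⁻³) = −74.1 dBm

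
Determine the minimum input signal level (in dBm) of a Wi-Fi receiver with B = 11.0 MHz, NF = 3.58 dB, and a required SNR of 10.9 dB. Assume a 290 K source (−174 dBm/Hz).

−89.1 dBm

Sensitivity = −174 + 10 log₁₀(B) + NF + SNR_min
= −174 + 70.41 + 3.58 + 10.9
= −89.11 dBm → −89.1 dBm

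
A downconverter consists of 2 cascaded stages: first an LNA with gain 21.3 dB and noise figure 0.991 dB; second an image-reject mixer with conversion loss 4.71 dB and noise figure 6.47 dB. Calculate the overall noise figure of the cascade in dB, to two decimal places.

Convert to linear (a loss of L dB is a gain of −L dB): F_i = 10^(NF_i/10), G_i = 10^(G_i,dB/10)
  Stage 1: F_1 = 10^(0.991/10) = 1.256, G_1 = 10^(21.3/10) = 134.9
  Stage 2: F_2 = 10^(6.47/10) = 4.436, G_2 = 10^(−4.71/10) = 0.3381
Friis cascade:
  F = 1.256 + (4.436 − 1)/134.9 = 1.282
NF = 10 log₁₀(1.282) = 1.08 dB

1.08 dB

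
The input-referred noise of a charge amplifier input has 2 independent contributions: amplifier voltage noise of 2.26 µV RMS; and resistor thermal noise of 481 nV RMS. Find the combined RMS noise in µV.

Uncorrelated sources add in power (mean-square): V_tot = √(ΣV_i²)
V_tot = √[(2.26×10⁻⁶)² + (4.81×10⁻⁷)²] = 2.31×10⁻⁶ V = 2.31 µV

2.31 µV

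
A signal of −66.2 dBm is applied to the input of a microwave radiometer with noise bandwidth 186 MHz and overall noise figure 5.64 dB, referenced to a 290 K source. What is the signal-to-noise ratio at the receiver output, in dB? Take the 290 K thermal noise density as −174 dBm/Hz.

Noise floor: N = −174 + 10 log₁₀(B) + NF
10 log₁₀(1.86×10⁸) = 82.7 dB
N = −174 + 82.7 + 5.64 = −85.66 dBm
SNR = P_sig − N = −66.2 − (−85.66) = 19.46 dB → 19.5 dB

19.5 dB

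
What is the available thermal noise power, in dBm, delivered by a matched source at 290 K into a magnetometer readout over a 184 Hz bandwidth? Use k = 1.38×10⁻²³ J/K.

P_n = kTB = 1.38×10⁻²³ × 290 × 1.84×10² = 7.36×10⁻¹⁹ W
In dBm: 10 log₁₀(7.36×10⁻¹⁹ / 10⁻³) = −151.3 dBm

−151.3 dBm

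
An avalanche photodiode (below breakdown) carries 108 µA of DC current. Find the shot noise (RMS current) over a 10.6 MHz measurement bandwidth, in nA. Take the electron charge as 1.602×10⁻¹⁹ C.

I_n = √(2qI·B)
2qI·B = 2 × 1.602×10⁻¹⁹ × 1.08×10⁻⁴ × 1.06×10⁷ = 3.67×10⁻¹⁶ A²
I_n = √(3.67×10⁻¹⁶) = 1.92×10⁻⁸ A = 19.2 nA

19.2 nA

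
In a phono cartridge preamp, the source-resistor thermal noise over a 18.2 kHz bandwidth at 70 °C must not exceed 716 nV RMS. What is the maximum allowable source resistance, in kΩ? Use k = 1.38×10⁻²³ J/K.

1.49 kΩ

T = 70 °C + 273.15 = 343.15 K
Johnson–Nyquist: V_n = √(4kTRB) ⇒ R = V_n² / (4kTB)
4kTB = 4 × 1.38×10⁻²³ × 343.15 × 1.82×10⁴ = 3.45×10⁻¹⁶
R = (7.16×10⁻⁷)² / 3.45×10⁻¹⁶ = 1.49×10³ Ω = 1.49 kΩ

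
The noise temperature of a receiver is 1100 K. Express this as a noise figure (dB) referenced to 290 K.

F = 1 + T_e/T₀ = 1 + 1100/290 = 4.7931
NF = 10 log₁₀(4.7931) = 6.81 dB

6.81 dB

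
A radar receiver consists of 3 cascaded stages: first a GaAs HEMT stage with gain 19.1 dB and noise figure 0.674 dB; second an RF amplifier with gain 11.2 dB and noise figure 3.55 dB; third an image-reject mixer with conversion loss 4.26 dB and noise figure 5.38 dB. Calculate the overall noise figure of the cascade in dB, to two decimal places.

Convert to linear (a loss of L dB is a gain of −L dB): F_i = 10^(NF_i/10), G_i = 10^(G_i,dB/10)
  Stage 1: F_1 = 10^(0.674/10) = 1.168, G_1 = 10^(19.1/10) = 81.28
  Stage 2: F_2 = 10^(3.55/10) = 2.265, G_2 = 10^(11.2/10) = 13.18
  Stage 3: F_3 = 10^(5.38/10) = 3.451, G_3 = 10^(−4.26/10) = 0.3750
Friis cascade:
  F = 1.168 + (2.265 − 1)/81.28 + (3.451 − 1)/1072 = 1.186
NF = 10 log₁₀(1.186) = 0.74 dB

0.74 dB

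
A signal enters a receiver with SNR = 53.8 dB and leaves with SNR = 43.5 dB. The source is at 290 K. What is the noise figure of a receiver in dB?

10.3 dB

NF (dB) = SNR_in(dB) − SNR_out(dB) when the source is at T₀
NF = 53.8 − 43.5 = 10.3 dB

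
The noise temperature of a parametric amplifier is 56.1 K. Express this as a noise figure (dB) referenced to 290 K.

F = 1 + T_e/T₀ = 1 + 56.1/290 = 1.19345
NF = 10 log₁₀(1.19345) = 0.768 dB

0.768 dB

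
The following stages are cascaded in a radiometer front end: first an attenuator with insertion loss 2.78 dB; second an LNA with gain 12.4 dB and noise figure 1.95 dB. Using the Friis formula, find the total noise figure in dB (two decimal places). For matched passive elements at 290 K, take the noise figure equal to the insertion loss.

4.73 dB

Convert to linear (a loss of L dB is a gain of −L dB): F_i = 10^(NF_i/10), G_i = 10^(G_i,dB/10)
  Stage 1: F_1 = 10^(2.78/10) = 1.897, G_1 = 10^(−2.78/10) = 0.5272
  Stage 2: F_2 = 10^(1.95/10) = 1.567, G_2 = 10^(12.4/10) = 17.38
Friis cascade:
  F = 1.897 + (1.567 − 1)/0.5272 = 2.972
NF = 10 log₁₀(2.972) = 4.73 dB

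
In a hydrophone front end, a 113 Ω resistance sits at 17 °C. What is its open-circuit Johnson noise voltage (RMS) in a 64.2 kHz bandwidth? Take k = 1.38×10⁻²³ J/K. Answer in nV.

341 nV

T = 17 °C + 273.15 = 290.15 K
V_n = √(4kTRB)
4kTRB = 4 × 1.38×10⁻²³ × 290.15 × 1.13×10² × 6.42×10⁴ = 1.16×10⁻¹³ V²
V_n = √(1.16×10⁻¹³) = 3.41×10⁻⁷ V = 341 nV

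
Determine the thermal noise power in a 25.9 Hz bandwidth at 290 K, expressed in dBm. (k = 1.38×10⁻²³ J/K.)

−159.8 dBm

P_n = kTB = 1.38×10⁻²³ × 290 × 2.59×10¹ = 1.04×10⁻¹⁹ W
In dBm: 10 log₁₀(1.04×10⁻¹⁹ / 10⁻³) = −159.8 dBm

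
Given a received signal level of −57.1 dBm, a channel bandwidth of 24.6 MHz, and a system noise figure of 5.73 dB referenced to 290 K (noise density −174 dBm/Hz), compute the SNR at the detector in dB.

Noise floor: N = −174 + 10 log₁₀(B) + NF
10 log₁₀(2.46×10⁷) = 73.91 dB
N = −174 + 73.91 + 5.73 = −94.36 dBm
SNR = P_sig − N = −57.1 − (−94.36) = 37.26 dB → 37.3 dB

37.3 dB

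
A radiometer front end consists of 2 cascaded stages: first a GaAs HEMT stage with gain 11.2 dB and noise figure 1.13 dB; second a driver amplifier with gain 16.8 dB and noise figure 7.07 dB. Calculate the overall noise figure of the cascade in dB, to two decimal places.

2.06 dB

Convert to linear (a loss of L dB is a gain of −L dB): F_i = 10^(NF_i/10), G_i = 10^(G_i,dB/10)
  Stage 1: F_1 = 10^(1.13/10) = 1.297, G_1 = 10^(11.2/10) = 13.18
  Stage 2: F_2 = 10^(7.07/10) = 5.093, G_2 = 10^(16.8/10) = 47.86
Friis cascade:
  F = 1.297 + (5.093 − 1)/13.18 = 1.608
NF = 10 log₁₀(1.608) = 2.06 dB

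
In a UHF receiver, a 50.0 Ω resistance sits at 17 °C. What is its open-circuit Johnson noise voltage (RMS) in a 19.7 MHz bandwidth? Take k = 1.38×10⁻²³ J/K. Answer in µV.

T = 17 °C + 273.15 = 290.15 K
V_n = √(4kTRB)
4kTRB = 4 × 1.38×10⁻²³ × 290.15 × 5.00×10¹ × 1.97×10⁷ = 1.58×10⁻¹¹ V²
V_n = √(1.58×10⁻¹¹) = 3.97×10⁻⁶ V = 3.97 µV

3.97 µV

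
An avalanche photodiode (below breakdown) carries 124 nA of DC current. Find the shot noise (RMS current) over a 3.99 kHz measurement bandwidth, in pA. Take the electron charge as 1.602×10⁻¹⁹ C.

I_n = √(2qI·B)
2qI·B = 2 × 1.602×10⁻¹⁹ × 1.24×10⁻⁷ × 3.99×10³ = 1.59×10⁻²² A²
I_n = √(1.59×10⁻²²) = 1.26×10⁻¹¹ A = 12.6 pA

12.6 pA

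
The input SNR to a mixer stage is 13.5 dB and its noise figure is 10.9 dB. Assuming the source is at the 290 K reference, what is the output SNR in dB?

By definition F = SNR_in/SNR_out, so in dB: SNR_out = SNR_in − NF
SNR_out = 13.5 − 10.9 = 2.6 dB

2.6 dB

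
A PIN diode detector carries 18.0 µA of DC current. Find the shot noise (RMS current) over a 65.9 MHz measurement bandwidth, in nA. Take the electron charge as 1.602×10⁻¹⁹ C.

19.5 nA

I_n = √(2qI·B)
2qI·B = 2 × 1.602×10⁻¹⁹ × 1.80×10⁻⁵ × 6.59×10⁷ = 3.80×10⁻¹⁶ A²
I_n = √(3.80×10⁻¹⁶) = 1.95×10⁻⁸ A = 19.5 nA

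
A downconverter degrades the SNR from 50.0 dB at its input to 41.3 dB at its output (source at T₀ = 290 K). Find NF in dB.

NF (dB) = SNR_in(dB) − SNR_out(dB) when the source is at T₀
NF = 50.0 − 41.3 = 8.7 dB

8.7 dB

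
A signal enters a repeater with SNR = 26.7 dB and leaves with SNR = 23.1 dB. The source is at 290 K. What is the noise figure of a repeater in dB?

NF (dB) = SNR_in(dB) − SNR_out(dB) when the source is at T₀
NF = 26.7 − 23.1 = 3.6 dB

3.6 dB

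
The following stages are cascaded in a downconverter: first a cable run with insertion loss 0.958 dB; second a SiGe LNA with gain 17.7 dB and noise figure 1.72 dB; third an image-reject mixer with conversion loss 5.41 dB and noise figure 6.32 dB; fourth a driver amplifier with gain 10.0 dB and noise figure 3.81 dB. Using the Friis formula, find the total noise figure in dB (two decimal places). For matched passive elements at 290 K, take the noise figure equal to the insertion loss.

Convert to linear (a loss of L dB is a gain of −L dB): F_i = 10^(NF_i/10), G_i = 10^(G_i,dB/10)
  Stage 1: F_1 = 10^(0.958/10) = 1.247, G_1 = 10^(−0.958/10) = 0.8020
  Stage 2: F_2 = 10^(1.72/10) = 1.486, G_2 = 10^(17.7/10) = 58.88
  Stage 3: F_3 = 10^(6.32/10) = 4.285, G_3 = 10^(−5.41/10) = 0.2877
  Stage 4: F_4 = 10^(3.81/10) = 2.404, G_4 = 10^(10.0/10) = 10.00
Friis cascade:
  F = 1.247 + (1.486 − 1)/0.8020 + (4.285 − 1)/47.23 + (2.404 − 1)/13.59 = 2.026
NF = 10 log₁₀(2.026) = 3.07 dB

3.07 dB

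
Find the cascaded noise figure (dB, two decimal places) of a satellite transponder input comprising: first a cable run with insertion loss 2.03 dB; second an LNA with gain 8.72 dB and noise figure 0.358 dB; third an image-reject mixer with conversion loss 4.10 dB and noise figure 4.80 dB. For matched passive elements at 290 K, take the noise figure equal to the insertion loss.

3.36 dB

Convert to linear (a loss of L dB is a gain of −L dB): F_i = 10^(NF_i/10), G_i = 10^(G_i,dB/10)
  Stage 1: F_1 = 10^(2.03/10) = 1.596, G_1 = 10^(−2.03/10) = 0.6266
  Stage 2: F_2 = 10^(0.358/10) = 1.086, G_2 = 10^(8.72/10) = 7.447
  Stage 3: F_3 = 10^(4.80/10) = 3.020, G_3 = 10^(−4.10/10) = 0.3890
Friis cascade:
  F = 1.596 + (1.086 − 1)/0.6266 + (3.020 − 1)/4.667 = 2.166
NF = 10 log₁₀(2.166) = 3.36 dB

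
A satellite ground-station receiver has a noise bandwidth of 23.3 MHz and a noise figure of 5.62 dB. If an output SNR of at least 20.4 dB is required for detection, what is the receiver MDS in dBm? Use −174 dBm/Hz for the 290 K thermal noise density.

Sensitivity = −174 + 10 log₁₀(B) + NF + SNR_min
= −174 + 73.67 + 5.62 + 20.4
= −74.31 dBm → −74.3 dBm

−74.3 dBm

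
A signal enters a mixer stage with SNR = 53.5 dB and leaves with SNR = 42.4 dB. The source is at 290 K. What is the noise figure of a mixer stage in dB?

NF (dB) = SNR_in(dB) − SNR_out(dB) when the source is at T₀
NF = 53.5 − 42.4 = 11.1 dB

11.1 dB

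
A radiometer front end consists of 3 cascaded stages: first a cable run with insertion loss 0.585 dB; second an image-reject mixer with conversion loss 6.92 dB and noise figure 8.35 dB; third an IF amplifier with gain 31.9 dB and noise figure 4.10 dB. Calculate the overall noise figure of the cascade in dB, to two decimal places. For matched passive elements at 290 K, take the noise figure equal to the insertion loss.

12.22 dB

Convert to linear (a loss of L dB is a gain of −L dB): F_i = 10^(NF_i/10), G_i = 10^(G_i,dB/10)
  Stage 1: F_1 = 10^(0.585/10) = 1.144, G_1 = 10^(−0.585/10) = 0.8740
  Stage 2: F_2 = 10^(8.35/10) = 6.839, G_2 = 10^(−6.92/10) = 0.2032
  Stage 3: F_3 = 10^(4.10/10) = 2.570, G_3 = 10^(31.9/10) = 1549
Friis cascade:
  F = 1.144 + (6.839 − 1)/0.8740 + (2.570 − 1)/0.1776 = 16.67
NF = 10 log₁₀(16.67) = 12.22 dB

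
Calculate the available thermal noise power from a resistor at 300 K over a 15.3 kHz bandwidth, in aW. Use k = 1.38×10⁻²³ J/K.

P_n = kTB = 1.38×10⁻²³ × 300 × 1.53×10⁴ = 6.33×10⁻¹⁷ W = 63.3 aW

63.3 aW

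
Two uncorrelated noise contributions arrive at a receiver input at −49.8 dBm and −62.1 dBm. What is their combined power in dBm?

−49.6 dBm

Convert to linear, add, convert back:
P₁ = 1.05×10⁻⁸ W, P₂ = 6.17×10⁻¹⁰ W
P_tot = 1.11×10⁻⁸ W → 10 log₁₀(P_tot / 10⁻³) = −49.6 dBm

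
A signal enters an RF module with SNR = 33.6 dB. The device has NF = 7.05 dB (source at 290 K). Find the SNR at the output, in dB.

By definition F = SNR_in/SNR_out, so in dB: SNR_out = SNR_in − NF
SNR_out = 33.6 − 7.05 = 26.55 dB

26.55 dB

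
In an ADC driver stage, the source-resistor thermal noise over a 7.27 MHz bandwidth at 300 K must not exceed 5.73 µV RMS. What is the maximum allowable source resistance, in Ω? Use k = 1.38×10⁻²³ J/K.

Johnson–Nyquist: V_n = √(4kTRB) ⇒ R = V_n² / (4kTB)
4kTB = 4 × 1.38×10⁻²³ × 300 × 7.27×10⁶ = 1.20×10⁻¹³
R = (5.73×10⁻⁶)² / 1.20×10⁻¹³ = 2.73×10² Ω = 273 Ω

273 Ω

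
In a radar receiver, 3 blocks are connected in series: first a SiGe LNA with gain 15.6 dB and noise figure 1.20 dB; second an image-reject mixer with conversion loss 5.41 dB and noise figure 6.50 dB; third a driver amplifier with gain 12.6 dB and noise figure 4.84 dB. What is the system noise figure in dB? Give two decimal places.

Convert to linear (a loss of L dB is a gain of −L dB): F_i = 10^(NF_i/10), G_i = 10^(G_i,dB/10)
  Stage 1: F_1 = 10^(1.20/10) = 1.318, G_1 = 10^(15.6/10) = 36.31
  Stage 2: F_2 = 10^(6.50/10) = 4.467, G_2 = 10^(−5.41/10) = 0.2877
  Stage 3: F_3 = 10^(4.84/10) = 3.048, G_3 = 10^(12.6/10) = 18.20
Friis cascade:
  F = 1.318 + (4.467 − 1)/36.31 + (3.048 − 1)/10.45 = 1.610
NF = 10 log₁₀(1.610) = 2.07 dB

2.07 dB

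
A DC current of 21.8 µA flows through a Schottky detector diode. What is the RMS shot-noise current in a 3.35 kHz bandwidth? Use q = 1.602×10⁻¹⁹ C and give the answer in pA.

I_n = √(2qI·B)
2qI·B = 2 × 1.602×10⁻¹⁹ × 2.18×10⁻⁵ × 3.35×10³ = 2.34×10⁻²⁰ A²
I_n = √(2.34×10⁻²⁰) = 1.53×10⁻¹⁰ A = 153 pA

153 pA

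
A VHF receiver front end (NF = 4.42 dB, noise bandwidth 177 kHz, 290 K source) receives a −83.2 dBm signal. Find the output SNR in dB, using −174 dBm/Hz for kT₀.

33.9 dB

Noise floor: N = −174 + 10 log₁₀(B) + NF
10 log₁₀(1.77×10⁵) = 52.48 dB
N = −174 + 52.48 + 4.42 = −117.10 dBm
SNR = P_sig − N = −83.2 − (−117.10) = 33.90 dB → 33.9 dB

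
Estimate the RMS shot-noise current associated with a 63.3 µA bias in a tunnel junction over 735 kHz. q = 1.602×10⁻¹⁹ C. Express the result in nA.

3.86 nA

I_n = √(2qI·B)
2qI·B = 2 × 1.602×10⁻¹⁹ × 6.33×10⁻⁵ × 7.35×10⁵ = 1.49×10⁻¹⁷ A²
I_n = √(1.49×10⁻¹⁷) = 3.86×10⁻⁹ A = 3.86 nA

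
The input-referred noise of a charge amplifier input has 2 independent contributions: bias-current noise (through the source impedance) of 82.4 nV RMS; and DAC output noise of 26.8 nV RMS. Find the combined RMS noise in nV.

86.6 nV

Uncorrelated sources add in power (mean-square): V_tot = √(ΣV_i²)
V_tot = √[(8.24×10⁻⁸)² + (2.68×10⁻⁸)²] = 8.66×10⁻⁸ V = 86.6 nV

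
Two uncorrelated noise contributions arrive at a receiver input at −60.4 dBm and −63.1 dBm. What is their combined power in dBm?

−58.5 dBm

Convert to linear, add, convert back:
P₁ = 9.12×10⁻¹⁰ W, P₂ = 4.90×10⁻¹⁰ W
P_tot = 1.40×10⁻⁹ W → 10 log₁₀(P_tot / 10⁻³) = −58.5 dBm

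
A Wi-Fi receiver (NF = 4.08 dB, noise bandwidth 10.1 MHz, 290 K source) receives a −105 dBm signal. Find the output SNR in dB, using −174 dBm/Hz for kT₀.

−5.1 dB

Noise floor: N = −174 + 10 log₁₀(B) + NF
10 log₁₀(1.01×10⁷) = 70.04 dB
N = −174 + 70.04 + 4.08 = −99.88 dBm
SNR = P_sig − N = −105 − (−99.88) = −5.12 dB → −5.1 dB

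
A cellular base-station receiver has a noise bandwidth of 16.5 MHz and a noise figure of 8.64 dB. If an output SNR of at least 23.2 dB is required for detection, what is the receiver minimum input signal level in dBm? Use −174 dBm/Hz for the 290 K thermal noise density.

−70.0 dBm

Sensitivity = −174 + 10 log₁₀(B) + NF + SNR_min
= −174 + 72.17 + 8.64 + 23.2
= −69.99 dBm → −70.0 dBm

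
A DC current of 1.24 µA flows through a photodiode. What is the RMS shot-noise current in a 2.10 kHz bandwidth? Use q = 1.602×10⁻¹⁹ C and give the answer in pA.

28.9 pA

I_n = √(2qI·B)
2qI·B = 2 × 1.602×10⁻¹⁹ × 1.24×10⁻⁶ × 2.10×10³ = 8.34×10⁻²² A²
I_n = √(8.34×10⁻²²) = 2.89×10⁻¹¹ A = 28.9 pA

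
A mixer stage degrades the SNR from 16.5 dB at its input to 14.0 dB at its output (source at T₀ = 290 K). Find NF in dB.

2.5 dB

NF (dB) = SNR_in(dB) − SNR_out(dB) when the source is at T₀
NF = 16.5 − 14.0 = 2.5 dB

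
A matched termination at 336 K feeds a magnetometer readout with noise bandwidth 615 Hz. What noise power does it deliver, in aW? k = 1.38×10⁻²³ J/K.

P_n = kTB = 1.38×10⁻²³ × 336 × 6.15×10² = 2.85×10⁻¹⁸ W = 2.85 aW

2.85 aW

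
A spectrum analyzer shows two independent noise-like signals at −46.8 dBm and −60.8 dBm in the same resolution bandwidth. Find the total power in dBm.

−46.6 dBm

Convert to linear, add, convert back:
P₁ = 2.09×10⁻⁸ W, P₂ = 8.32×10⁻¹⁰ W
P_tot = 2.17×10⁻⁸ W → 10 log₁₀(P_tot / 10⁻³) = −46.6 dBm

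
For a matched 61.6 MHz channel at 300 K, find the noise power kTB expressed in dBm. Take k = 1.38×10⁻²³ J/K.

−95.9 dBm

P_n = kTB = 1.38×10⁻²³ × 300 × 6.16×10⁷ = 2.55×10⁻¹³ W
In dBm: 10 log₁₀(2.55×10⁻¹³ / 10⁻³) = −95.9 dBm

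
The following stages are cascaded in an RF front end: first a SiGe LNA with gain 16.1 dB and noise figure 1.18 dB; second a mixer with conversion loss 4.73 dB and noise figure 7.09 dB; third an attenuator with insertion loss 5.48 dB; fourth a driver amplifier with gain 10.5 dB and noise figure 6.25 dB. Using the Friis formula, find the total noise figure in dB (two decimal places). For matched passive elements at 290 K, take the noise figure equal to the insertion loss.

3.85 dB

Convert to linear (a loss of L dB is a gain of −L dB): F_i = 10^(NF_i/10), G_i = 10^(G_i,dB/10)
  Stage 1: F_1 = 10^(1.18/10) = 1.312, G_1 = 10^(16.1/10) = 40.74
  Stage 2: F_2 = 10^(7.09/10) = 5.117, G_2 = 10^(−4.73/10) = 0.3365
  Stage 3: F_3 = 10^(5.48/10) = 3.532, G_3 = 10^(−5.48/10) = 0.2831
  Stage 4: F_4 = 10^(6.25/10) = 4.217, G_4 = 10^(10.5/10) = 11.22
Friis cascade:
  F = 1.312 + (5.117 − 1)/40.74 + (3.532 − 1)/13.71 + (4.217 − 1)/3.882 = 2.427
NF = 10 log₁₀(2.427) = 3.85 dB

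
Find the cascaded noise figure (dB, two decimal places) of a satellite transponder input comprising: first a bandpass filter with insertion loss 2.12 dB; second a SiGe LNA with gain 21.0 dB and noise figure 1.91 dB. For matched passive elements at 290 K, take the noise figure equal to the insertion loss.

4.03 dB

Convert to linear (a loss of L dB is a gain of −L dB): F_i = 10^(NF_i/10), G_i = 10^(G_i,dB/10)
  Stage 1: F_1 = 10^(2.12/10) = 1.629, G_1 = 10^(−2.12/10) = 0.6138
  Stage 2: F_2 = 10^(1.91/10) = 1.552, G_2 = 10^(21.0/10) = 125.9
Friis cascade:
  F = 1.629 + (1.552 − 1)/0.6138 = 2.529
NF = 10 log₁₀(2.529) = 4.03 dB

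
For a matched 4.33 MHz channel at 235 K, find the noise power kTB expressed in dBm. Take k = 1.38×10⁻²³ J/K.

P_n = kTB = 1.38×10⁻²³ × 235 × 4.33×10⁶ = 1.40×10⁻¹⁴ W
In dBm: 10 log₁₀(1.40×10⁻¹⁴ / 10⁻³) = −108.5 dBm

−108.5 dBm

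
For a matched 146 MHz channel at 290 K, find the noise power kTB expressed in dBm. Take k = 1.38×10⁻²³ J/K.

P_n = kTB = 1.38×10⁻²³ × 290 × 1.46×10⁸ = 5.84×10⁻¹³ W
In dBm: 10 log₁₀(5.84×10⁻¹³ / 10⁻³) = −92.3 dBm

−92.3 dBm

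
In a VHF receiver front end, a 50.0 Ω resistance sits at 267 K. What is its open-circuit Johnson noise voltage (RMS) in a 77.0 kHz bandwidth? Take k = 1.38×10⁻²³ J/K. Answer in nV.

V_n = √(4kTRB)
4kTRB = 4 × 1.38×10⁻²³ × 267 × 5.00×10¹ × 7.70×10⁴ = 5.67×10⁻¹⁴ V²
V_n = √(5.67×10⁻¹⁴) = 2.38×10⁻⁷ V = 238 nV

238 nV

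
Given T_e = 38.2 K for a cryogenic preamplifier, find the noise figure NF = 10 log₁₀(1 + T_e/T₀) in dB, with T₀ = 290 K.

F = 1 + T_e/T₀ = 1 + 38.2/290 = 1.13172
NF = 10 log₁₀(1.13172) = 0.537 dB

0.537 dB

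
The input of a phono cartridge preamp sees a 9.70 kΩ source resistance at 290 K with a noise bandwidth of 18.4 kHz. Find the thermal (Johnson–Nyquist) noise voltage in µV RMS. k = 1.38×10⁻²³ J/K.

1.69 µV

V_n = √(4kTRB)
4kTRB = 4 × 1.38×10⁻²³ × 290 × 9.70×10³ × 1.84×10⁴ = 2.86×10⁻¹² V²
V_n = √(2.86×10⁻¹²) = 1.69×10⁻⁶ V = 1.69 µV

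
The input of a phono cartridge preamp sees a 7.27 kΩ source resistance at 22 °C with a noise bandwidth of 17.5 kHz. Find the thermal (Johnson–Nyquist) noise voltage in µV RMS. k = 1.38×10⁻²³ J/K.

1.44 µV

T = 22 °C + 273.15 = 295.15 K
V_n = √(4kTRB)
4kTRB = 4 × 1.38×10⁻²³ × 295.15 × 7.27×10³ × 1.75×10⁴ = 2.07×10⁻¹² V²
V_n = √(2.07×10⁻¹²) = 1.44×10⁻⁶ V = 1.44 µV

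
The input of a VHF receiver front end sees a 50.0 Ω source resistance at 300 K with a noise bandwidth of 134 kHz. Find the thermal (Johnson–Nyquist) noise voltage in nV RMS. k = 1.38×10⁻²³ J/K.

333 nV

V_n = √(4kTRB)
4kTRB = 4 × 1.38×10⁻²³ × 300 × 5.00×10¹ × 1.34×10⁵ = 1.11×10⁻¹³ V²
V_n = √(1.11×10⁻¹³) = 3.33×10⁻⁷ V = 333 nV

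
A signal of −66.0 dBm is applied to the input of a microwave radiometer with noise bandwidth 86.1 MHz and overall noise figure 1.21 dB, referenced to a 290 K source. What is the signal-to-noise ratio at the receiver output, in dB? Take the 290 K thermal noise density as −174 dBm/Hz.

27.4 dB

Noise floor: N = −174 + 10 log₁₀(B) + NF
10 log₁₀(8.61×10⁷) = 79.35 dB
N = −174 + 79.35 + 1.21 = −93.44 dBm
SNR = P_sig − N = −66.0 − (−93.44) = 27.44 dB → 27.4 dB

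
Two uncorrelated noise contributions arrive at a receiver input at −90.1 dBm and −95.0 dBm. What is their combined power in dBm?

Convert to linear, add, convert back:
P₁ = 9.77×10⁻¹³ W, P₂ = 3.16×10⁻¹³ W
P_tot = 1.29×10⁻¹² W → 10 log₁₀(P_tot / 10⁻³) = −88.9 dBm

−88.9 dBm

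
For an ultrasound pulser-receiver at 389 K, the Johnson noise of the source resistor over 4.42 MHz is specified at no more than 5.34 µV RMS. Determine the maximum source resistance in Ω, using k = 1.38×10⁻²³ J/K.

300 Ω

Johnson–Nyquist: V_n = √(4kTRB) ⇒ R = V_n² / (4kTB)
4kTB = 4 × 1.38×10⁻²³ × 389 × 4.42×10⁶ = 9.49×10⁻¹⁴
R = (5.34×10⁻⁶)² / 9.49×10⁻¹⁴ = 3.00×10² Ω = 300 Ω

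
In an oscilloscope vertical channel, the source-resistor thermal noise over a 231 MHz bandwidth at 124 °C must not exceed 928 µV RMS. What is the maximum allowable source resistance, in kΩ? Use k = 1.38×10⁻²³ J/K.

T = 124 °C + 273.15 = 397.15 K
Johnson–Nyquist: V_n = √(4kTRB) ⇒ R = V_n² / (4kTB)
4kTB = 4 × 1.38×10⁻²³ × 397.15 × 2.31×10⁸ = 5.06×10⁻¹²
R = (9.28×10⁻⁴)² / 5.06×10⁻¹² = 1.70×10⁵ Ω = 170 kΩ

170 kΩ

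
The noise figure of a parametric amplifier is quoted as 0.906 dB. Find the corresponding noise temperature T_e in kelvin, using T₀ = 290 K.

F = 10^(0.906/10) = 1.23197
T_e = (F − 1)·T₀ = (1.23197 − 1) × 290 = 67.3 K

67.3 K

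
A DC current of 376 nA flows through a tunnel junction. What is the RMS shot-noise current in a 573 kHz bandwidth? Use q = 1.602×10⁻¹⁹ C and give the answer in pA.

I_n = √(2qI·B)
2qI·B = 2 × 1.602×10⁻¹⁹ × 3.76×10⁻⁷ × 5.73×10⁵ = 6.90×10⁻²⁰ A²
I_n = √(6.90×10⁻²⁰) = 2.63×10⁻¹⁰ A = 263 pA

263 pA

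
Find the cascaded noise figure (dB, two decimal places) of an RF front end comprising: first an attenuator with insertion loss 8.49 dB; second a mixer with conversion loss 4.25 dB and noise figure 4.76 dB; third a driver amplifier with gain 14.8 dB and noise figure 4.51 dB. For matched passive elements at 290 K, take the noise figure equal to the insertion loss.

17.44 dB

Convert to linear (a loss of L dB is a gain of −L dB): F_i = 10^(NF_i/10), G_i = 10^(G_i,dB/10)
  Stage 1: F_1 = 10^(8.49/10) = 7.063, G_1 = 10^(−8.49/10) = 0.1416
  Stage 2: F_2 = 10^(4.76/10) = 2.992, G_2 = 10^(−4.25/10) = 0.3758
  Stage 3: F_3 = 10^(4.51/10) = 2.825, G_3 = 10^(14.8/10) = 30.20
Friis cascade:
  F = 7.063 + (2.992 − 1)/0.1416 + (2.825 − 1)/0.05321 = 55.43
NF = 10 log₁₀(55.43) = 17.44 dB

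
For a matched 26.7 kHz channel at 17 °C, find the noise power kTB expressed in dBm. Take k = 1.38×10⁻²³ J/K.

T = 17 °C + 273.15 = 290.15 K
P_n = kTB = 1.38×10⁻²³ × 290.15 × 2.67×10⁴ = 1.07×10⁻¹⁶ W
In dBm: 10 log₁₀(1.07×10⁻¹⁶ / 10⁻³) = −129.7 dBm

−129.7 dBm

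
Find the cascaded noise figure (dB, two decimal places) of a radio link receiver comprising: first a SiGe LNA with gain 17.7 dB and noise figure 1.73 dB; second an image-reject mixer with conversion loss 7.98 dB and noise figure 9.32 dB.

Convert to linear (a loss of L dB is a gain of −L dB): F_i = 10^(NF_i/10), G_i = 10^(G_i,dB/10)
  Stage 1: F_1 = 10^(1.73/10) = 1.489, G_1 = 10^(17.7/10) = 58.88
  Stage 2: F_2 = 10^(9.32/10) = 8.551, G_2 = 10^(−7.98/10) = 0.1592
Friis cascade:
  F = 1.489 + (8.551 − 1)/58.88 = 1.618
NF = 10 log₁₀(1.618) = 2.09 dB

2.09 dB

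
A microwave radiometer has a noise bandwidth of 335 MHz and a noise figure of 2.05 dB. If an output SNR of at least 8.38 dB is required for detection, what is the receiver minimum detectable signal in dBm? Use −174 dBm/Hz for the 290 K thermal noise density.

Sensitivity = −174 + 10 log₁₀(B) + NF + SNR_min
= −174 + 85.25 + 2.05 + 8.38
= −78.32 dBm → −78.3 dBm

−78.3 dBm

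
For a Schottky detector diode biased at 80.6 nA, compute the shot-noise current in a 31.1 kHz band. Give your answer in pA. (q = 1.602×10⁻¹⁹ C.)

I_n = √(2qI·B)
2qI·B = 2 × 1.602×10⁻¹⁹ × 8.06×10⁻⁸ × 3.11×10⁴ = 8.03×10⁻²² A²
I_n = √(8.03×10⁻²²) = 2.83×10⁻¹¹ A = 28.3 pA

28.3 pA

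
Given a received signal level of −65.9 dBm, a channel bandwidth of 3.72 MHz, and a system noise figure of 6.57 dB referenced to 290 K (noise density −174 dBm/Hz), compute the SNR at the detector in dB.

35.8 dB

Noise floor: N = −174 + 10 log₁₀(B) + NF
10 log₁₀(3.72×10⁶) = 65.71 dB
N = −174 + 65.71 + 6.57 = −101.72 dBm
SNR = P_sig − N = −65.9 − (−101.72) = 35.82 dB → 35.8 dB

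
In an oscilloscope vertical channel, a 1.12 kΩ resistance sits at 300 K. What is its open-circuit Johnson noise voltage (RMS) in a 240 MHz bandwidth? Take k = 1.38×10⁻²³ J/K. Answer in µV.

66.7 µV

V_n = √(4kTRB)
4kTRB = 4 × 1.38×10⁻²³ × 300 × 1.12×10³ × 2.40×10⁸ = 4.45×10⁻⁹ V²
V_n = √(4.45×10⁻⁹) = 6.67×10⁻⁵ V = 66.7 µV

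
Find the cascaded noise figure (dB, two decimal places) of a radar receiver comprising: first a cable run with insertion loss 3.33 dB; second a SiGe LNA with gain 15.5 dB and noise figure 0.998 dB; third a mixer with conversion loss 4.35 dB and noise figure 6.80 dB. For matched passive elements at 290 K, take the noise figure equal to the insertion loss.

4.68 dB

Convert to linear (a loss of L dB is a gain of −L dB): F_i = 10^(NF_i/10), G_i = 10^(G_i,dB/10)
  Stage 1: F_1 = 10^(3.33/10) = 2.153, G_1 = 10^(−3.33/10) = 0.4645
  Stage 2: F_2 = 10^(0.998/10) = 1.258, G_2 = 10^(15.5/10) = 35.48
  Stage 3: F_3 = 10^(6.80/10) = 4.786, G_3 = 10^(−4.35/10) = 0.3673
Friis cascade:
  F = 2.153 + (1.258 − 1)/0.4645 + (4.786 − 1)/16.48 = 2.939
NF = 10 log₁₀(2.939) = 4.68 dB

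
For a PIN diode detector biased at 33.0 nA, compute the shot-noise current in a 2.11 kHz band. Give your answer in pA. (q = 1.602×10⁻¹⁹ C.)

I_n = √(2qI·B)
2qI·B = 2 × 1.602×10⁻¹⁹ × 3.30×10⁻⁸ × 2.11×10³ = 2.23×10⁻²³ A²
I_n = √(2.23×10⁻²³) = 4.72×10⁻¹² A = 4.72 pA

4.72 pA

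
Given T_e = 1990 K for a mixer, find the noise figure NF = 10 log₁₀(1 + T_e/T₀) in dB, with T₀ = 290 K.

8.96 dB

F = 1 + T_e/T₀ = 1 + 1990/290 = 7.86207
NF = 10 log₁₀(7.86207) = 8.96 dB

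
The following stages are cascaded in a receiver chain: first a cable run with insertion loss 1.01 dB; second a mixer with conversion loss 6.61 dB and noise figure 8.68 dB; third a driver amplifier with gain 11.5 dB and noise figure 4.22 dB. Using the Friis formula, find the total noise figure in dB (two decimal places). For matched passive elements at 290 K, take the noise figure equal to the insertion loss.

12.74 dB

Convert to linear (a loss of L dB is a gain of −L dB): F_i = 10^(NF_i/10), G_i = 10^(G_i,dB/10)
  Stage 1: F_1 = 10^(1.01/10) = 1.262, G_1 = 10^(−1.01/10) = 0.7925
  Stage 2: F_2 = 10^(8.68/10) = 7.379, G_2 = 10^(−6.61/10) = 0.2183
  Stage 3: F_3 = 10^(4.22/10) = 2.642, G_3 = 10^(11.5/10) = 14.13
Friis cascade:
  F = 1.262 + (7.379 − 1)/0.7925 + (2.642 − 1)/0.1730 = 18.81
NF = 10 log₁₀(18.81) = 12.74 dB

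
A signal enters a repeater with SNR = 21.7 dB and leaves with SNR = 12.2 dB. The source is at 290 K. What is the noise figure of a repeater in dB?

NF (dB) = SNR_in(dB) − SNR_out(dB) when the source is at T₀
NF = 21.7 − 12.2 = 9.5 dB

9.5 dB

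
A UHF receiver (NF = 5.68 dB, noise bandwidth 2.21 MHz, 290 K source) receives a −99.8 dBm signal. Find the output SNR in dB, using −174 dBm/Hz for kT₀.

5.1 dB

Noise floor: N = −174 + 10 log₁₀(B) + NF
10 log₁₀(2.21×10⁶) = 63.44 dB
N = −174 + 63.44 + 5.68 = −104.88 dBm
SNR = P_sig − N = −99.8 − (−104.88) = 5.08 dB → 5.1 dB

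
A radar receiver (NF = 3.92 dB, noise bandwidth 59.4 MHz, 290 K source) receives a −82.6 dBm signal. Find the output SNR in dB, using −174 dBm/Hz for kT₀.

Noise floor: N = −174 + 10 log₁₀(B) + NF
10 log₁₀(5.94×10⁷) = 77.74 dB
N = −174 + 77.74 + 3.92 = −92.34 dBm
SNR = P_sig − N = −82.6 − (−92.34) = 9.74 dB → 9.7 dB

9.7 dB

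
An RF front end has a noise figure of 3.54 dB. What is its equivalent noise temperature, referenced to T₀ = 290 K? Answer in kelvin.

365 K

F = 10^(3.54/10) = 2.25944
T_e = (F − 1)·T₀ = (2.25944 − 1) × 290 = 365 K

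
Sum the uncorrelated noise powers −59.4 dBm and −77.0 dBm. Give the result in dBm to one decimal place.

Convert to linear, add, convert back:
P₁ = 1.15×10⁻⁹ W, P₂ = 2.00×10⁻¹¹ W
P_tot = 1.17×10⁻⁹ W → 10 log₁₀(P_tot / 10⁻³) = −59.3 dBm

−59.3 dBm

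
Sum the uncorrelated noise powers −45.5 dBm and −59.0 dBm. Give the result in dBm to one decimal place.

−45.3 dBm

Convert to linear, add, convert back:
P₁ = 2.82×10⁻⁸ W, P₂ = 1.26×10⁻⁹ W
P_tot = 2.94×10⁻⁸ W → 10 log₁₀(P_tot / 10⁻³) = −45.3 dBm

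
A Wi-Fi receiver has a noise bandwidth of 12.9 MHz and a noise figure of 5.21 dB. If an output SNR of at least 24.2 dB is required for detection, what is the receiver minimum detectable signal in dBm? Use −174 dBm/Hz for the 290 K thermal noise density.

−73.5 dBm

Sensitivity = −174 + 10 log₁₀(B) + NF + SNR_min
= −174 + 71.11 + 5.21 + 24.2
= −73.48 dBm → −73.5 dBm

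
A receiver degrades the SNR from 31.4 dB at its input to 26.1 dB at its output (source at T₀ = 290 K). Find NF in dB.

5.3 dB

NF (dB) = SNR_in(dB) − SNR_out(dB) when the source is at T₀
NF = 31.4 − 26.1 = 5.3 dB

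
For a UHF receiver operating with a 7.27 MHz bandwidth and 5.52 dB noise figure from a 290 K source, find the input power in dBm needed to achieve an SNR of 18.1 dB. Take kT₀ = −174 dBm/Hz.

−81.8 dBm

Sensitivity = −174 + 10 log₁₀(B) + NF + SNR_min
= −174 + 68.62 + 5.52 + 18.1
= −81.76 dBm → −81.8 dBm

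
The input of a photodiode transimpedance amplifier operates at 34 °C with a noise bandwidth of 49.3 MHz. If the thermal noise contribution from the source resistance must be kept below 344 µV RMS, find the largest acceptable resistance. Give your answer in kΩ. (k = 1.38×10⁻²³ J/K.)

T = 34 °C + 273.15 = 307.15 K
Johnson–Nyquist: V_n = √(4kTRB) ⇒ R = V_n² / (4kTB)
4kTB = 4 × 1.38×10⁻²³ × 307.15 × 4.93×10⁷ = 8.36×10⁻¹³
R = (3.44×10⁻⁴)² / 8.36×10⁻¹³ = 1.42×10⁵ Ω = 142 kΩ

142 kΩ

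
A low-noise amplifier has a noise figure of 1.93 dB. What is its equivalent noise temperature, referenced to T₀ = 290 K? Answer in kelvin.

F = 10^(1.93/10) = 1.55955
T_e = (F − 1)·T₀ = (1.55955 − 1) × 290 = 162 K

162 K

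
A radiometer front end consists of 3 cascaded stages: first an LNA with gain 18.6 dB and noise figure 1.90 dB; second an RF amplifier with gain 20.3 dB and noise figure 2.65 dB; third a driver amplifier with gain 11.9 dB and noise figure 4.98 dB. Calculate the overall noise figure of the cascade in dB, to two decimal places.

Convert to linear (a loss of L dB is a gain of −L dB): F_i = 10^(NF_i/10), G_i = 10^(G_i,dB/10)
  Stage 1: F_1 = 10^(1.90/10) = 1.549, G_1 = 10^(18.6/10) = 72.44
  Stage 2: F_2 = 10^(2.65/10) = 1.841, G_2 = 10^(20.3/10) = 107.2
  Stage 3: F_3 = 10^(4.98/10) = 3.148, G_3 = 10^(11.9/10) = 15.49
Friis cascade:
  F = 1.549 + (1.841 − 1)/72.44 + (3.148 − 1)/7762 = 1.561
NF = 10 log₁₀(1.561) = 1.93 dB

1.93 dB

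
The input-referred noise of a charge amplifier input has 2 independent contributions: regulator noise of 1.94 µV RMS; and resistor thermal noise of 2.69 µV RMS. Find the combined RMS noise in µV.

3.32 µV

Uncorrelated sources add in power (mean-square): V_tot = √(ΣV_i²)
V_tot = √[(1.94×10⁻⁶)² + (2.69×10⁻⁶)²] = 3.32×10⁻⁶ V = 3.32 µV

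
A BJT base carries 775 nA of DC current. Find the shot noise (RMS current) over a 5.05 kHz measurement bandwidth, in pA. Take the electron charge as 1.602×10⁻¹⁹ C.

35.4 pA

I_n = √(2qI·B)
2qI·B = 2 × 1.602×10⁻¹⁹ × 7.75×10⁻⁷ × 5.05×10³ = 1.25×10⁻²¹ A²
I_n = √(1.25×10⁻²¹) = 3.54×10⁻¹¹ A = 35.4 pA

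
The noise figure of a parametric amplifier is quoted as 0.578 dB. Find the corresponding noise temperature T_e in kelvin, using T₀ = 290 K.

41.3 K

F = 10^(0.578/10) = 1.14235
T_e = (F − 1)·T₀ = (1.14235 − 1) × 290 = 41.3 K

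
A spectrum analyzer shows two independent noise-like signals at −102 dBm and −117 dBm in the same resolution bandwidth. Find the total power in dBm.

−101.9 dBm

Convert to linear, add, convert back:
P₁ = 6.31×10⁻¹⁴ W, P₂ = 2.00×10⁻¹⁵ W
P_tot = 6.51×10⁻¹⁴ W → 10 log₁₀(P_tot / 10⁻³) = −101.9 dBm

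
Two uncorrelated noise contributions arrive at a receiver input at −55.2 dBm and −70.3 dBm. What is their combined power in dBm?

−55.1 dBm

Convert to linear, add, convert back:
P₁ = 3.02×10⁻⁹ W, P₂ = 9.33×10⁻¹¹ W
P_tot = 3.11×10⁻⁹ W → 10 log₁₀(P_tot / 10⁻³) = −55.1 dBm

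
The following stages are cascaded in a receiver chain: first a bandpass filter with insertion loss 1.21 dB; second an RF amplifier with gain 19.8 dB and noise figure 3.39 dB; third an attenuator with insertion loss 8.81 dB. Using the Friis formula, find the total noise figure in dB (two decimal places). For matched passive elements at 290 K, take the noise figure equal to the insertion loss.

4.74 dB

Convert to linear (a loss of L dB is a gain of −L dB): F_i = 10^(NF_i/10), G_i = 10^(G_i,dB/10)
  Stage 1: F_1 = 10^(1.21/10) = 1.321, G_1 = 10^(−1.21/10) = 0.7568
  Stage 2: F_2 = 10^(3.39/10) = 2.183, G_2 = 10^(19.8/10) = 95.50
  Stage 3: F_3 = 10^(8.81/10) = 7.603, G_3 = 10^(−8.81/10) = 0.1315
Friis cascade:
  F = 1.321 + (2.183 − 1)/0.7568 + (7.603 − 1)/72.28 = 2.975
NF = 10 log₁₀(2.975) = 4.74 dB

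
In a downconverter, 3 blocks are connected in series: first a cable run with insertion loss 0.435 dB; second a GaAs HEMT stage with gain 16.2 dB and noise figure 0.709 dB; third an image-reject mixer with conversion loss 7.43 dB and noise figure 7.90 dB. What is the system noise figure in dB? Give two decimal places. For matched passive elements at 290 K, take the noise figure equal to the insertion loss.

Convert to linear (a loss of L dB is a gain of −L dB): F_i = 10^(NF_i/10), G_i = 10^(G_i,dB/10)
  Stage 1: F_1 = 10^(0.435/10) = 1.105, G_1 = 10^(−0.435/10) = 0.9047
  Stage 2: F_2 = 10^(0.709/10) = 1.177, G_2 = 10^(16.2/10) = 41.69
  Stage 3: F_3 = 10^(7.90/10) = 6.166, G_3 = 10^(−7.43/10) = 0.1807
Friis cascade:
  F = 1.105 + (1.177 − 1)/0.9047 + (6.166 − 1)/37.71 = 1.438
NF = 10 log₁₀(1.438) = 1.58 dB

1.58 dB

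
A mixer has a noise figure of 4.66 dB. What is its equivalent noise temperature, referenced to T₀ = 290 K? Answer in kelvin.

558 K

F = 10^(4.66/10) = 2.92415
T_e = (F − 1)·T₀ = (2.92415 − 1) × 290 = 558 K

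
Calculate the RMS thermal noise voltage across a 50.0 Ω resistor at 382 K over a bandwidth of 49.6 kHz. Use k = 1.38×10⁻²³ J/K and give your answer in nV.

229 nV

V_n = √(4kTRB)
4kTRB = 4 × 1.38×10⁻²³ × 382 × 5.00×10¹ × 4.96×10⁴ = 5.23×10⁻¹⁴ V²
V_n = √(5.23×10⁻¹⁴) = 2.29×10⁻⁷ V = 229 nV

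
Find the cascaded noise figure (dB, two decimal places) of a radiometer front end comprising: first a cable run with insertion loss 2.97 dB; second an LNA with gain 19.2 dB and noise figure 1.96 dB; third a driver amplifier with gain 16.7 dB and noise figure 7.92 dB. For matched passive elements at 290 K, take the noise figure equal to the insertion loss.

Convert to linear (a loss of L dB is a gain of −L dB): F_i = 10^(NF_i/10), G_i = 10^(G_i,dB/10)
  Stage 1: F_1 = 10^(2.97/10) = 1.982, G_1 = 10^(−2.97/10) = 0.5047
  Stage 2: F_2 = 10^(1.96/10) = 1.570, G_2 = 10^(19.2/10) = 83.18
  Stage 3: F_3 = 10^(7.92/10) = 6.194, G_3 = 10^(16.7/10) = 46.77
Friis cascade:
  F = 1.982 + (1.570 − 1)/0.5047 + (6.194 − 1)/41.98 = 3.235
NF = 10 log₁₀(3.235) = 5.10 dB

5.10 dB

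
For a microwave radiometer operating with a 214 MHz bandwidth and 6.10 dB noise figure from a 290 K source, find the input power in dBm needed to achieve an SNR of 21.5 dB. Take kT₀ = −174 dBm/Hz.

Sensitivity = −174 + 10 log₁₀(B) + NF + SNR_min
= −174 + 83.3 + 6.10 + 21.5
= −63.10 dBm → −63.1 dBm

−63.1 dBm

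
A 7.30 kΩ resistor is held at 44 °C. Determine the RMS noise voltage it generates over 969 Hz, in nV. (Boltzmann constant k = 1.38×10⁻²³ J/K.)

352 nV

T = 44 °C + 273.15 = 317.15 K
V_n = √(4kTRB)
4kTRB = 4 × 1.38×10⁻²³ × 317.15 × 7.30×10³ × 9.69×10² = 1.24×10⁻¹³ V²
V_n = √(1.24×10⁻¹³) = 3.52×10⁻⁷ V = 352 nV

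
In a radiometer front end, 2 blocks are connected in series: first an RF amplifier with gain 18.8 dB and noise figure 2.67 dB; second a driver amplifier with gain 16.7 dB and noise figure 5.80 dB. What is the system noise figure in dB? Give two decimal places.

2.76 dB

Convert to linear (a loss of L dB is a gain of −L dB): F_i = 10^(NF_i/10), G_i = 10^(G_i,dB/10)
  Stage 1: F_1 = 10^(2.67/10) = 1.849, G_1 = 10^(18.8/10) = 75.86
  Stage 2: F_2 = 10^(5.80/10) = 3.802, G_2 = 10^(16.7/10) = 46.77
Friis cascade:
  F = 1.849 + (3.802 − 1)/75.86 = 1.886
NF = 10 log₁₀(1.886) = 2.76 dB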